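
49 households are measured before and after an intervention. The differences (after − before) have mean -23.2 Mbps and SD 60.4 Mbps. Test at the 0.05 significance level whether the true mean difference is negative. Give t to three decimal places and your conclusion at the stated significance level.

H0: μ_d = 0; H1: μ_d < 0 (paired t-test on the differences, left-tailed).
t = d̄/(s_d/√n) = -23.2/(60.4/√49) = -2.689
df = n − 1 = 48
p-value = P(T ≤ -2.689) ≈ 0.0049
Since p ≈ 0.0049 < α = 0.05, reject H0; the evidence is statistically significant.

t = -2.689; reject H0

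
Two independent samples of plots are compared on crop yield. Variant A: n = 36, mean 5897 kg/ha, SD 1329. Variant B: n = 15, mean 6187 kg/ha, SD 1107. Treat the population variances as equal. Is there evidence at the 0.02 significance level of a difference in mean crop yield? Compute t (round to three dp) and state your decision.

t = -0.743; fail to reject H0

Let group 1 = variant A, group 2 = variant B. H0: μ_1 = μ_2; H1: μ_1 ≠ μ_2 (two-sample pooled-variance t-test, two-sided).
s_p² = [(36−1)·1329² + (15−1)·1107²]/(36+15−2) = 1611730
t = (5897 − 6187)/√[1611730·(1/36 + 1/15)] = -0.743
df = n₁ + n₂ − 2 = 49
Two-sided p-value ≈ 0.4608
Since p ≈ 0.4608 > α = 0.02, fail to reject H0; the data do not provide sufficient evidence against H0.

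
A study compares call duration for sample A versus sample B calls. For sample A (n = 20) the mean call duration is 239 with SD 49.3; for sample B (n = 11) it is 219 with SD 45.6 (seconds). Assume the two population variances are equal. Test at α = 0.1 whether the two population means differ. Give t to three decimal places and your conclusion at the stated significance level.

t = 1.109; fail to reject H0

Let group 1 = sample A, group 2 = sample B. H0: μ_1 = μ_2; H1: μ_1 ≠ μ_2 (two-sample pooled-variance t-test, two-sided).
s_p² = [(20−1)·49.3² + (11−1)·45.6²]/(20+11−2) = 2309.41
t = (239 − 219)/√[2309.41·(1/20 + 1/11)] = 1.109
df = n₁ + n₂ − 2 = 29
Two-sided p-value ≈ 0.277
Since p ≈ 0.277 > α = 0.1, fail to reject H0; the data do not provide sufficient evidence against H0.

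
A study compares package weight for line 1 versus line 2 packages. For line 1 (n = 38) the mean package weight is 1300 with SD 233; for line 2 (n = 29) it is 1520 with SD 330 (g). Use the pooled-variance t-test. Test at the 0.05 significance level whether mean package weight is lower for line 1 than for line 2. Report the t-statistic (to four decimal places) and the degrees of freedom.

Let group 1 = line 1, group 2 = line 2. H0: μ_1 = μ_2; H1: μ_1 < μ_2 (two-sample pooled-variance t-test, left-tailed).
s_p² = [(38−1)·233² + (29−1)·330²]/(38+29−2) = 77813.7
t = (1300 − 1520)/√[77813.7·(1/38 + 1/29)] = -3.1985
df = n₁ + n₂ − 2 = 65
p-value = P(T ≤ -3.1985) ≈ 0.0011
Since p ≈ 0.0011 < α = 0.05, reject H0; the evidence is statistically significant.

t = -3.1985, df = 65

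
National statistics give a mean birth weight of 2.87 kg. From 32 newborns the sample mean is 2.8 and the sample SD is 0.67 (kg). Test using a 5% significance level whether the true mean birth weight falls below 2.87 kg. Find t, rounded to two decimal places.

-0.59

H0: μ = 2.87; H1: μ < 2.87 (one-sample t-test, left-tailed).
t = (x̄ − μ₀)/(s/√n) = (2.8 − 2.87)/(0.67/√32) = -0.59
df = n − 1 = 31
p-value = P(T ≤ -0.59) ≈ 0.279
Since p ≈ 0.279 > α = 0.05, fail to reject H0; the evidence is not statistically significant.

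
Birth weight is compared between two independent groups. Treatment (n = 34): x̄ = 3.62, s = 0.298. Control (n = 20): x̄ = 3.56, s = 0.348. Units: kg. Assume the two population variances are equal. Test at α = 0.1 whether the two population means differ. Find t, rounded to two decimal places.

Let group 1 = treatment, group 2 = control. H0: μ_1 = μ_2; H1: μ_1 ≠ μ_2 (two-sample pooled-variance t-test, two-sided).
s_p² = [(34−1)·0.298² + (20−1)·0.348²]/(34+20−2) = 0.100606
t = (3.62 − 3.56)/√[0.100606·(1/34 + 1/20)] = 0.67
df = n₁ + n₂ − 2 = 52
Two-sided p-value ≈ 0.5050
Since p ≈ 0.5050 > α = 0.1, fail to reject H0; the data do not provide sufficient evidence against H0.

0.67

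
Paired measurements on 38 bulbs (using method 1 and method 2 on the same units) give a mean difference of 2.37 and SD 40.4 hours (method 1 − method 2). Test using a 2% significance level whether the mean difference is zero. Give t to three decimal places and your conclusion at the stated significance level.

H0: μ_d = 0; H1: μ_d ≠ 0 (paired t-test on the differences, two-sided).
t = d̄/(s_d/√n) = 2.37/(40.4/√38) = 0.362
df = n − 1 = 37
Two-sided p-value ≈ 0.720
Since p ≈ 0.720 > α = 0.02, fail to reject H0; the evidence is not statistically significant.

t = 0.362; fail to reject H0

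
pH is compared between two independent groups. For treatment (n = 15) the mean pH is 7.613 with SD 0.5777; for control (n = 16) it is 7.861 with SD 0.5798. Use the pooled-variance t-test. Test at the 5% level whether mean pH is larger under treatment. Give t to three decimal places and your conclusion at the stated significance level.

t = -1.192; fail to reject H0

Let group 1 = treatment, group 2 = control. H0: μ_1 = μ_2; H1: μ_1 > μ_2 (two-sample pooled-variance t-test, right-tailed).
s_p² = [(15−1)·0.5777² + (16−1)·0.5798²]/(15+16−2) = 0.334995
t = (7.613 − 7.861)/√[0.334995·(1/15 + 1/16)] = -1.192
df = n₁ + n₂ − 2 = 29
p-value = P(T ≥ -1.192) ≈ 0.879
Since p ≈ 0.879 > α = 0.05, fail to reject H0; the evidence is not statistically significant.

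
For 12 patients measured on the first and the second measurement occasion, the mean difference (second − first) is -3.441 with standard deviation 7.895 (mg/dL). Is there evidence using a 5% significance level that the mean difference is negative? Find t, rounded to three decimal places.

H0: μ_d = 0; H1: μ_d < 0 (paired t-test on the differences, left-tailed).
t = d̄/(s_d/√n) = -3.441/(7.895/√12) = -1.510
df = n − 1 = 11
p-value = P(T ≤ -1.510) ≈ 0.080
Since p ≈ 0.080 > α = 0.05, fail to reject H0; the evidence is not statistically significant.

-1.510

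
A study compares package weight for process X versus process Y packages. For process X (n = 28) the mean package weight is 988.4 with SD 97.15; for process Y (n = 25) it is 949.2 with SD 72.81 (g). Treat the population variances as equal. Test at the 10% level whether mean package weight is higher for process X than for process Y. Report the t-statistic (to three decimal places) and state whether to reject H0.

t = 1.646; reject H0

Let group 1 = process X, group 2 = process Y. H0: μ_1 = μ_2; H1: μ_1 > μ_2 (two-sample pooled-variance t-test, right-tailed).
s_p² = [(28−1)·97.15² + (25−1)·72.81²]/(28+25−2) = 7491.38
t = (988.4 − 949.2)/√[7491.38·(1/28 + 1/25)] = 1.646
df = n₁ + n₂ − 2 = 51
p-value = P(T ≥ 1.646) ≈ 0.053
Since p ≈ 0.053 < α = 0.1, reject H0; the data support H1.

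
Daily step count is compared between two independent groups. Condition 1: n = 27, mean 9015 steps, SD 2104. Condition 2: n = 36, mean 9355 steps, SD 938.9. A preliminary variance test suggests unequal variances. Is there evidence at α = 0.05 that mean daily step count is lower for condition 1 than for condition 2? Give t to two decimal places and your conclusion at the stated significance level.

t = -0.78; fail to reject H0

Let group 1 = condition 1, group 2 = condition 2. H0: μ_1 = μ_2; H1: μ_1 < μ_2 (Welch's two-sample t-test, left-tailed).
t = (x̄_1 − x̄_2)/√(s_1²/n_1 + s_2²/n_2) = (9015 − 9355)/√(2104²/27 + 938.9²/36) = -0.78
Welch–Satterthwaite df ≈ 33.79
p-value = P(T ≤ -0.78) ≈ 0.219
Since p ≈ 0.219 > α = 0.05, fail to reject H0; the evidence is not statistically significant.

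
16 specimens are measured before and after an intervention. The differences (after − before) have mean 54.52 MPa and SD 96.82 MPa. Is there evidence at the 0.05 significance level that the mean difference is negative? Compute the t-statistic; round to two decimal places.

H0: μ_d = 0; H1: μ_d < 0 (paired t-test on the differences, left-tailed).
t = d̄/(s_d/√n) = 54.52/(96.82/√16) = 2.25
df = n − 1 = 15
p-value = P(T ≤ 2.25) ≈ 0.980
Since p ≈ 0.980 > α = 0.05, fail to reject H0; the data do not provide sufficient evidence against H0.

2.25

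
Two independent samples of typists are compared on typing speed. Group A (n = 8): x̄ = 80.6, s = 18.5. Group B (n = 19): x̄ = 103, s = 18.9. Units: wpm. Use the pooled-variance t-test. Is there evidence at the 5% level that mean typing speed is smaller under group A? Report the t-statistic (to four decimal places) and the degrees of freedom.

t = -2.8287, df = 25

Let group 1 = group A, group 2 = group B. H0: μ_1 = μ_2; H1: μ_1 < μ_2 (two-sample pooled-variance t-test, left-tailed).
s_p² = [(8−1)·18.5² + (19−1)·18.9²]/(8+19−2) = 353.021
t = (80.6 − 103)/√[353.021·(1/8 + 1/19)] = -2.8287
df = n₁ + n₂ − 2 = 25
p-value = P(T ≤ -2.8287) ≈ 0.0045
Since p ≈ 0.0045 < α = 0.05, reject H0; the data support H1.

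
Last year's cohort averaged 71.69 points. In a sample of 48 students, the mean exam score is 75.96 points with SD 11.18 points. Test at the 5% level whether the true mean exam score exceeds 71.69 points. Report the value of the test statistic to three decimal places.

2.646

H0: μ = 71.69; H1: μ > 71.69 (one-sample t-test, right-tailed).
t = (x̄ − μ₀)/(s/√n) = (75.96 − 71.69)/(11.18/√48) = 2.646
df = n − 1 = 47
p-value = P(T ≥ 2.646) ≈ 0.006
Since p ≈ 0.006 < α = 0.05, reject H0; the evidence is statistically significant.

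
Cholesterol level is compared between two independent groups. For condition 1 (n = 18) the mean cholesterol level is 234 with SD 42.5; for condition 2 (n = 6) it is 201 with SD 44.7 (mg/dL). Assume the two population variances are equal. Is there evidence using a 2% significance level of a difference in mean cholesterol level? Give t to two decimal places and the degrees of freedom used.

t = 1.63, df = 22

Let group 1 = condition 1, group 2 = condition 2. H0: μ_1 = μ_2; H1: μ_1 ≠ μ_2 (two-sample pooled-variance t-test, two-sided).
s_p² = [(18−1)·42.5² + (6−1)·44.7²]/(18+6−2) = 1849.85
t = (234 − 201)/√[1849.85·(1/18 + 1/6)] = 1.63
df = n₁ + n₂ − 2 = 22
Two-sided p-value ≈ 0.1178
Since p ≈ 0.1178 > α = 0.02, fail to reject H0; the evidence is not statistically significant.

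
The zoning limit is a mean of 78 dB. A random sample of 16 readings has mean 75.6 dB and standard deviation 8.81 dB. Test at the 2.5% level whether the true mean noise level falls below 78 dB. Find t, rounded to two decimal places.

H0: μ = 78; H1: μ < 78 (one-sample t-test, left-tailed).
t = (x̄ − μ₀)/(s/√n) = (75.6 − 78)/(8.81/√16) = -1.09
df = n − 1 = 15
p-value = P(T ≤ -1.09) ≈ 0.1465
Since p ≈ 0.1465 > α = 0.025, fail to reject H0; the data do not provide sufficient evidence against H0.

-1.09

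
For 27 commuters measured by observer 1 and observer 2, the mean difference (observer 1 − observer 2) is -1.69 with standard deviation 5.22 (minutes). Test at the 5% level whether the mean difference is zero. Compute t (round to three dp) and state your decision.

t = -1.682; fail to reject H0

H0: μ_d = 0; H1: μ_d ≠ 0 (paired t-test on the differences, two-sided).
t = d̄/(s_d/√n) = -1.69/(5.22/√27) = -1.682
df = n − 1 = 26
Two-sided p-value ≈ 0.1045
Since p ≈ 0.1045 > α = 0.05, fail to reject H0; the data do not provide sufficient evidence against H0.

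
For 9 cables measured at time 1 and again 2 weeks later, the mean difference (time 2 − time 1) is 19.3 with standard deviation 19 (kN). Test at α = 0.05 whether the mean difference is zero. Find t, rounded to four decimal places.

3.0474

H0: μ_d = 0; H1: μ_d ≠ 0 (paired t-test on the differences, two-sided).
t = d̄/(s_d/√n) = 19.3/(19/√9) = 3.0474
df = n − 1 = 8
Two-sided p-value ≈ 0.0159
Since p ≈ 0.0159 < α = 0.05, reject H0; the evidence is statistically significant.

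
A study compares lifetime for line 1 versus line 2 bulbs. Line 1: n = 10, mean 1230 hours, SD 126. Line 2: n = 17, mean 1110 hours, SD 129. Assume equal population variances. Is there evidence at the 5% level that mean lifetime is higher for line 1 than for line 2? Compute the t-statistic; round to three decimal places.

2.354

Let group 1 = line 1, group 2 = line 2. H0: μ_1 = μ_2; H1: μ_1 > μ_2 (two-sample pooled-variance t-test, right-tailed).
s_p² = [(10−1)·126² + (17−1)·129²]/(10+17−2) = 16365.6
t = (1230 − 1110)/√[16365.6·(1/10 + 1/17)] = 2.354
df = n₁ + n₂ − 2 = 25
p-value = P(T ≥ 2.354) ≈ 0.0134
Since p ≈ 0.0134 < α = 0.05, reject H0; the evidence is statistically significant.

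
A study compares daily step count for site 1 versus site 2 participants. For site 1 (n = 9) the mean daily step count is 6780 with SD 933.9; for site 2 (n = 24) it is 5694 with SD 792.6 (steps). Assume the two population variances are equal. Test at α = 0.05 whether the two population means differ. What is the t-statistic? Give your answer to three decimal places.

3.342

Let group 1 = site 1, group 2 = site 2. H0: μ_1 = μ_2; H1: μ_1 ≠ μ_2 (two-sample pooled-variance t-test, two-sided).
s_p² = [(9−1)·933.9² + (24−1)·792.6²]/(9+24−2) = 691171
t = (6780 − 5694)/√[691171·(1/9 + 1/24)] = 3.342
df = n₁ + n₂ − 2 = 31
Two-sided p-value ≈ 0.0022
Since p ≈ 0.0022 < α = 0.05, reject H0; the evidence is statistically significant.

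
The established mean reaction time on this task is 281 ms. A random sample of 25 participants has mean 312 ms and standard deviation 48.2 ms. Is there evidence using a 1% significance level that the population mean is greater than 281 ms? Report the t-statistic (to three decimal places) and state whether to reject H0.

t = 3.216; reject H0

H0: μ = 281; H1: μ > 281 (one-sample t-test, right-tailed).
t = (x̄ − μ₀)/(s/√n) = (312 − 281)/(48.2/√25) = 3.216
df = n − 1 = 24
p-value = P(T ≥ 3.216) ≈ 0.0018
Since p ≈ 0.0018 < α = 0.01, reject H0; the data support H1.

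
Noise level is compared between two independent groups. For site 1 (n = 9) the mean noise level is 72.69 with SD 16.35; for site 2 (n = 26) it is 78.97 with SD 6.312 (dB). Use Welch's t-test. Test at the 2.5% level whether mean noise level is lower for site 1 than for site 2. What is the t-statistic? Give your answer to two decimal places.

Let group 1 = site 1, group 2 = site 2. H0: μ_1 = μ_2; H1: μ_1 < μ_2 (Welch's two-sample t-test, left-tailed).
t = (x̄_1 − x̄_2)/√(s_1²/n_1 + s_2²/n_2) = (72.69 − 78.97)/√(16.35²/9 + 6.312²/26) = -1.12
Welch–Satterthwaite df ≈ 8.84
p-value = P(T ≤ -1.12) ≈ 0.145
Since p ≈ 0.145 > α = 0.025, fail to reject H0; the data do not provide sufficient evidence against H0.

-1.12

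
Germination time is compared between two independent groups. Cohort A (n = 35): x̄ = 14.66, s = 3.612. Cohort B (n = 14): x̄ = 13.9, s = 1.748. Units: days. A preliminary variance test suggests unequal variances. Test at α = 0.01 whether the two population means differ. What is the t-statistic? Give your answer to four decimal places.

0.9886

Let group 1 = cohort A, group 2 = cohort B. H0: μ_1 = μ_2; H1: μ_1 ≠ μ_2 (Welch's two-sample t-test, two-sided).
t = (x̄_1 − x̄_2)/√(s_1²/n_1 + s_2²/n_2) = (14.66 − 13.9)/√(3.612²/35 + 1.748²/14) = 0.9886
Welch–Satterthwaite df ≈ 45.07
Two-sided p-value ≈ 0.3281
Since p ≈ 0.3281 > α = 0.01, fail to reject H0; the evidence is not statistically significant.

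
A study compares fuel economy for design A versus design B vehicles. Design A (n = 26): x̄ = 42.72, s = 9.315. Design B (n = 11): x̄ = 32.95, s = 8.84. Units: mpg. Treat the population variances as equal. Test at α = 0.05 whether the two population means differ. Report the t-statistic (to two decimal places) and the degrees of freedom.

Let group 1 = design A, group 2 = design B. H0: μ_1 = μ_2; H1: μ_1 ≠ μ_2 (two-sample pooled-variance t-test, two-sided).
s_p² = [(26−1)·9.315² + (11−1)·8.84²]/(26+11−2) = 84.3053
t = (42.72 − 32.95)/√[84.3053·(1/26 + 1/11)] = 2.96
df = n₁ + n₂ − 2 = 35
Two-sided p-value ≈ 0.006
Since p ≈ 0.006 < α = 0.05, reject H0; the evidence is statistically significant.

t = 2.96, df = 35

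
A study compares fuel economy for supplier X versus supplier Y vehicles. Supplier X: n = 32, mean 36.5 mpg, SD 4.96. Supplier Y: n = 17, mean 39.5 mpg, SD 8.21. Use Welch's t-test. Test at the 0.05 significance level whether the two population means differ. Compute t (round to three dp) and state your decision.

t = -1.379; fail to reject H0

Let group 1 = supplier X, group 2 = supplier Y. H0: μ_1 = μ_2; H1: μ_1 ≠ μ_2 (Welch's two-sample t-test, two-sided).
t = (x̄_1 − x̄_2)/√(s_1²/n_1 + s_2²/n_2) = (36.5 − 39.5)/√(4.96²/32 + 8.21²/17) = -1.379
Welch–Satterthwaite df ≈ 22.37
Two-sided p-value ≈ 0.1816
Since p ≈ 0.1816 > α = 0.05, fail to reject H0; the evidence is not statistically significant.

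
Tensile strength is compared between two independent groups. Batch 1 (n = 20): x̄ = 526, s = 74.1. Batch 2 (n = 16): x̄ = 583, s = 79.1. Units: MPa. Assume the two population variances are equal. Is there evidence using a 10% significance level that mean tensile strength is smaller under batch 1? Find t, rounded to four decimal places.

-2.2259

Let group 1 = batch 1, group 2 = batch 2. H0: μ_1 = μ_2; H1: μ_1 < μ_2 (two-sample pooled-variance t-test, left-tailed).
s_p² = [(20−1)·74.1² + (16−1)·79.1²]/(20+16−2) = 5828.75
t = (526 − 583)/√[5828.75·(1/20 + 1/16)] = -2.2259
df = n₁ + n₂ − 2 = 34
p-value = P(T ≤ -2.2259) ≈ 0.0164
Since p ≈ 0.0164 < α = 0.1, reject H0; the evidence is statistically significant.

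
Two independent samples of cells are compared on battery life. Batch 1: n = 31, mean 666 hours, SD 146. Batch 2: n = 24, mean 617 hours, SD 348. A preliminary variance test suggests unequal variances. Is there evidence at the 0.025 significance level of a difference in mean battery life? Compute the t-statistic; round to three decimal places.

0.647

Let group 1 = batch 1, group 2 = batch 2. H0: μ_1 = μ_2; H1: μ_1 ≠ μ_2 (Welch's two-sample t-test, two-sided).
t = (x̄_1 − x̄_2)/√(s_1²/n_1 + s_2²/n_2) = (666 − 617)/√(146²/31 + 348²/24) = 0.647
Welch–Satterthwaite df ≈ 29.28
Two-sided p-value ≈ 0.523
Since p ≈ 0.523 > α = 0.025, fail to reject H0; the data do not provide sufficient evidence against H0.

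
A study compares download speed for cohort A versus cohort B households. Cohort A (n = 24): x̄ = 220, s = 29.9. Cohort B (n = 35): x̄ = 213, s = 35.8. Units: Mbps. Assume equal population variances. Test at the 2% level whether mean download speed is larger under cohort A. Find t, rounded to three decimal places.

0.787

Let group 1 = cohort A, group 2 = cohort B. H0: μ_1 = μ_2; H1: μ_1 > μ_2 (two-sample pooled-variance t-test, right-tailed).
s_p² = [(24−1)·29.9² + (35−1)·35.8²]/(24+35−2) = 1125.23
t = (220 − 213)/√[1125.23·(1/24 + 1/35)] = 0.787
df = n₁ + n₂ − 2 = 57
p-value = P(T ≥ 0.787) ≈ 0.217
Since p ≈ 0.217 > α = 0.02, fail to reject H0; the data do not provide sufficient evidence against H0.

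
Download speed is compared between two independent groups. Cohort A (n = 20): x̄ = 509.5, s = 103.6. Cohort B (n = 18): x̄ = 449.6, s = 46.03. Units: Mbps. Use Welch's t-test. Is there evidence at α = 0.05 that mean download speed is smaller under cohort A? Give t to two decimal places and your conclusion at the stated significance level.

Let group 1 = cohort A, group 2 = cohort B. H0: μ_1 = μ_2; H1: μ_1 < μ_2 (Welch's two-sample t-test, left-tailed).
t = (x̄_1 − x̄_2)/√(s_1²/n_1 + s_2²/n_2) = (509.5 − 449.6)/√(103.6²/20 + 46.03²/18) = 2.34
Welch–Satterthwaite df ≈ 26.81
p-value = P(T ≤ 2.34) ≈ 0.9866
Since p ≈ 0.9866 > α = 0.05, fail to reject H0; the data do not provide sufficient evidence against H0.

t = 2.34; fail to reject H0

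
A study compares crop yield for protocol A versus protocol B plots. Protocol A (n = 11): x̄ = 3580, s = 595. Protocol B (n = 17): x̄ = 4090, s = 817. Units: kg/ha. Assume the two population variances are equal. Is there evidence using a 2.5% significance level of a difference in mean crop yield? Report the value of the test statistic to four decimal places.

-1.7822

Let group 1 = protocol A, group 2 = protocol B. H0: μ_1 = μ_2; H1: μ_1 ≠ μ_2 (two-sample pooled-variance t-test, two-sided).
s_p² = [(11−1)·595² + (17−1)·817²]/(11+17−2) = 546926
t = (3580 − 4090)/√[546926·(1/11 + 1/17)] = -1.7822
df = n₁ + n₂ − 2 = 26
Two-sided p-value ≈ 0.0864
Since p ≈ 0.0864 > α = 0.025, fail to reject H0; the data do not provide sufficient evidence against H0.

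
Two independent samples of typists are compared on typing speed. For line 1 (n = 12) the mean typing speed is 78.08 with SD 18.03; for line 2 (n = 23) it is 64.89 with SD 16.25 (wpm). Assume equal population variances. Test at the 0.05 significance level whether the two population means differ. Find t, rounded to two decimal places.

Let group 1 = line 1, group 2 = line 2. H0: μ_1 = μ_2; H1: μ_1 ≠ μ_2 (two-sample pooled-variance t-test, two-sided).
s_p² = [(12−1)·18.03² + (23−1)·16.25²]/(12+23−2) = 284.402
t = (78.08 − 64.89)/√[284.402·(1/12 + 1/23)] = 2.20
df = n₁ + n₂ − 2 = 33
Two-sided p-value ≈ 0.035
Since p ≈ 0.035 < α = 0.05, reject H0; the evidence is statistically significant.

2.20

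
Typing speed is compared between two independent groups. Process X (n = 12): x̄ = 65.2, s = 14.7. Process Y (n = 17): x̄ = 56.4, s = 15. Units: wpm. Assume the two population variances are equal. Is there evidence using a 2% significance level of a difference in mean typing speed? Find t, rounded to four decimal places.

Let group 1 = process X, group 2 = process Y. H0: μ_1 = μ_2; H1: μ_1 ≠ μ_2 (two-sample pooled-variance t-test, two-sided).
s_p² = [(12−1)·14.7² + (17−1)·15²]/(12+17−2) = 221.37
t = (65.2 − 56.4)/√[221.37·(1/12 + 1/17)] = 1.5687
df = n₁ + n₂ − 2 = 27
Two-sided p-value ≈ 0.128
Since p ≈ 0.128 > α = 0.02, fail to reject H0; the evidence is not statistically significant.

1.5687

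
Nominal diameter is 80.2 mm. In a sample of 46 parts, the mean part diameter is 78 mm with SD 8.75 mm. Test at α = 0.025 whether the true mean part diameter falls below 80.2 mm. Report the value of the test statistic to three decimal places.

-1.705

H0: μ = 80.2; H1: μ < 80.2 (one-sample t-test, left-tailed).
t = (x̄ − μ₀)/(s/√n) = (78 − 80.2)/(8.75/√46) = -1.705
df = n − 1 = 45
p-value = P(T ≤ -1.705) ≈ 0.0475
Since p ≈ 0.0475 > α = 0.025, fail to reject H0; the data do not provide sufficient evidence against H0.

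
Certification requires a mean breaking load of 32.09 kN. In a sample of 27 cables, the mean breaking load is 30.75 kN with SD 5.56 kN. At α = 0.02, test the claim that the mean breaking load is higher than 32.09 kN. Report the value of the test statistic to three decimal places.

-1.252

H0: μ = 32.09; H1: μ > 32.09 (one-sample t-test, right-tailed).
t = (x̄ − μ₀)/(s/√n) = (30.75 − 32.09)/(5.56/√27) = -1.252
df = n − 1 = 26
p-value = P(T ≥ -1.252) ≈ 0.8892
Since p ≈ 0.8892 > α = 0.02, fail to reject H0; the data do not provide sufficient evidence against H0.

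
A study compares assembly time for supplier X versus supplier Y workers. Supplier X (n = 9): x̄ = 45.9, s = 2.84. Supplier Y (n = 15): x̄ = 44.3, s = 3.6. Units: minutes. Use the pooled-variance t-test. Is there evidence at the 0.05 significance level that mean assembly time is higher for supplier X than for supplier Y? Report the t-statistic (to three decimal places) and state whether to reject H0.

t = 1.135; fail to reject H0

Let group 1 = supplier X, group 2 = supplier Y. H0: μ_1 = μ_2; H1: μ_1 > μ_2 (two-sample pooled-variance t-test, right-tailed).
s_p² = [(9−1)·2.84² + (15−1)·3.6²]/(9+15−2) = 11.1802
t = (45.9 − 44.3)/√[11.1802·(1/9 + 1/15)] = 1.135
df = n₁ + n₂ − 2 = 22
p-value = P(T ≥ 1.135) ≈ 0.134
Since p ≈ 0.134 > α = 0.05, fail to reject H0; the evidence is not statistically significant.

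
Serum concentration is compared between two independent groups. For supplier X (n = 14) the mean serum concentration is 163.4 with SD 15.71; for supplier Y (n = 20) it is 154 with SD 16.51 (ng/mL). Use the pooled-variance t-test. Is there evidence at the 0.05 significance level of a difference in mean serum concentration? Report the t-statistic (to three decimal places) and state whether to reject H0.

Let group 1 = supplier X, group 2 = supplier Y. H0: μ_1 = μ_2; H1: μ_1 ≠ μ_2 (two-sample pooled-variance t-test, two-sided).
s_p² = [(14−1)·15.71² + (20−1)·16.51²]/(14+20−2) = 262.109
t = (163.4 − 154)/√[262.109·(1/14 + 1/20)] = 1.666
df = n₁ + n₂ − 2 = 32
Two-sided p-value ≈ 0.1054
Since p ≈ 0.1054 > α = 0.05, fail to reject H0; the evidence is not statistically significant.

t = 1.666; fail to reject H0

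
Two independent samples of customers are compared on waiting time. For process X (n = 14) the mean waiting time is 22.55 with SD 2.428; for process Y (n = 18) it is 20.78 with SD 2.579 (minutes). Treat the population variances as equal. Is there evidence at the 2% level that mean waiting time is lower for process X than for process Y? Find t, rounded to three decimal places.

Let group 1 = process X, group 2 = process Y. H0: μ_1 = μ_2; H1: μ_1 < μ_2 (two-sample pooled-variance t-test, left-tailed).
s_p² = [(14−1)·2.428² + (18−1)·2.579²]/(14+18−2) = 6.32362
t = (22.55 − 20.78)/√[6.32362·(1/14 + 1/18)] = 1.975
df = n₁ + n₂ − 2 = 30
p-value = P(T ≤ 1.975) ≈ 0.9712
Since p ≈ 0.9712 > α = 0.02, fail to reject H0; the evidence is not statistically significant.

1.975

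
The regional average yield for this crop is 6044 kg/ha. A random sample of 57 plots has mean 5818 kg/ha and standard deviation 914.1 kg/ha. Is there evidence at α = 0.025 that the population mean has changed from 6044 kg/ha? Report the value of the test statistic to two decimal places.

H0: μ = 6044; H1: μ ≠ 6044 (one-sample t-test, two-sided).
t = (x̄ − μ₀)/(s/√n) = (5818 − 6044)/(914.1/√57) = -1.87
df = n − 1 = 56
Two-sided p-value ≈ 0.0672
Since p ≈ 0.0672 > α = 0.025, fail to reject H0; the data do not provide sufficient evidence against H0.

-1.87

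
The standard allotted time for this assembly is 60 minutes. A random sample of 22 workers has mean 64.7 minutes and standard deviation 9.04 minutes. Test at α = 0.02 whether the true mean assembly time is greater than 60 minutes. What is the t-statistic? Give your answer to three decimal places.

2.439

H0: μ = 60; H1: μ > 60 (one-sample t-test, right-tailed).
t = (x̄ − μ₀)/(s/√n) = (64.7 − 60)/(9.04/√22) = 2.439
df = n − 1 = 21
p-value = P(T ≥ 2.439) ≈ 0.012
Since p ≈ 0.012 < α = 0.02, reject H0; the data support H1.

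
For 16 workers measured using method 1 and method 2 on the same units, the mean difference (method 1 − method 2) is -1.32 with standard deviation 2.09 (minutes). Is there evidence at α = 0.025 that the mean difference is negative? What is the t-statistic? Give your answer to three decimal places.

H0: μ_d = 0; H1: μ_d < 0 (paired t-test on the differences, left-tailed).
t = d̄/(s_d/√n) = -1.32/(2.09/√16) = -2.526
df = n − 1 = 15
p-value = P(T ≤ -2.526) ≈ 0.012
Since p ≈ 0.012 < α = 0.025, reject H0; the evidence is statistically significant.

-2.526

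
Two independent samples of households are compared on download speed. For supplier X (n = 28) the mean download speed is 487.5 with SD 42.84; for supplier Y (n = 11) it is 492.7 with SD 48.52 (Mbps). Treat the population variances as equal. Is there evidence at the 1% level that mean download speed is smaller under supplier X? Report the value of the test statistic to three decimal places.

-0.329

Let group 1 = supplier X, group 2 = supplier Y. H0: μ_1 = μ_2; H1: μ_1 < μ_2 (two-sample pooled-variance t-test, left-tailed).
s_p² = [(28−1)·42.84² + (11−1)·48.52²]/(28+11−2) = 1975.52
t = (487.5 − 492.7)/√[1975.52·(1/28 + 1/11)] = -0.329
df = n₁ + n₂ − 2 = 37
p-value = P(T ≤ -0.329) ≈ 0.3721
Since p ≈ 0.3721 > α = 0.01, fail to reject H0; the data do not provide sufficient evidence against H0.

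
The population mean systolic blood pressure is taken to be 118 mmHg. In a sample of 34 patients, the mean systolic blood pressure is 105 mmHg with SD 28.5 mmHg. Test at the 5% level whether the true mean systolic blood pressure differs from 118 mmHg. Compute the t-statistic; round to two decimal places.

H0: μ = 118; H1: μ ≠ 118 (one-sample t-test, two-sided).
t = (x̄ − μ₀)/(s/√n) = (105 − 118)/(28.5/√34) = -2.66
df = n − 1 = 33
Two-sided p-value ≈ 0.012
Since p ≈ 0.012 < α = 0.05, reject H0; the evidence is statistically significant.

-2.66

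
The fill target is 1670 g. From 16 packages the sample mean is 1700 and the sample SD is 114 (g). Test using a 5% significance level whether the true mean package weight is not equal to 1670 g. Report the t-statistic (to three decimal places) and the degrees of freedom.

H0: μ = 1670; H1: μ ≠ 1670 (one-sample t-test, two-sided).
t = (x̄ − μ₀)/(s/√n) = (1700 − 1670)/(114/√16) = 1.053
df = n − 1 = 15
Two-sided p-value ≈ 0.3092
Since p ≈ 0.3092 > α = 0.05, fail to reject H0; the data do not provide sufficient evidence against H0.

t = 1.053, df = 15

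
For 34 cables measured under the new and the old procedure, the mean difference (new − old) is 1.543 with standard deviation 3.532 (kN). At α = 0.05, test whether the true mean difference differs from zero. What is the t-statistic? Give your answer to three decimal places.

2.547

H0: μ_d = 0; H1: μ_d ≠ 0 (paired t-test on the differences, two-sided).
t = d̄/(s_d/√n) = 1.543/(3.532/√34) = 2.547
df = n − 1 = 33
Two-sided p-value ≈ 0.0157
Since p ≈ 0.0157 < α = 0.05, reject H0; the evidence is statistically significant.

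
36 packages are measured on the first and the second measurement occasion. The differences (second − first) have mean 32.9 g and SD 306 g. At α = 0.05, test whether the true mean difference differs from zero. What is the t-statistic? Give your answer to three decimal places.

H0: μ_d = 0; H1: μ_d ≠ 0 (paired t-test on the differences, two-sided).
t = d̄/(s_d/√n) = 32.9/(306/√36) = 0.645
df = n − 1 = 35
Two-sided p-value ≈ 0.523
Since p ≈ 0.523 > α = 0.05, fail to reject H0; the data do not provide sufficient evidence against H0.

0.645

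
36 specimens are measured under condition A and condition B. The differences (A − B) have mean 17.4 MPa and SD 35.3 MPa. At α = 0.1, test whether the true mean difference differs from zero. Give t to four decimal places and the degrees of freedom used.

t = 2.9575, df = 35

H0: μ_d = 0; H1: μ_d ≠ 0 (paired t-test on the differences, two-sided).
t = d̄/(s_d/√n) = 17.4/(35.3/√36) = 2.9575
df = n − 1 = 35
Two-sided p-value ≈ 0.0055
Since p ≈ 0.0055 < α = 0.1, reject H0; the evidence is statistically significant.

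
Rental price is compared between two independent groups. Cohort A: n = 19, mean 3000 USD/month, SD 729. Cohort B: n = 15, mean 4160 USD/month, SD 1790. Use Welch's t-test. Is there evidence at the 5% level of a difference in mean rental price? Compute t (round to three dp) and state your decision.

Let group 1 = cohort A, group 2 = cohort B. H0: μ_1 = μ_2; H1: μ_1 ≠ μ_2 (Welch's two-sample t-test, two-sided).
t = (x̄_1 − x̄_2)/√(s_1²/n_1 + s_2²/n_2) = (3000 − 4160)/√(729²/19 + 1790²/15) = -2.360
Welch–Satterthwaite df ≈ 17.67
Two-sided p-value ≈ 0.030
Since p ≈ 0.030 < α = 0.05, reject H0; the data support H1.

t = -2.360; reject H0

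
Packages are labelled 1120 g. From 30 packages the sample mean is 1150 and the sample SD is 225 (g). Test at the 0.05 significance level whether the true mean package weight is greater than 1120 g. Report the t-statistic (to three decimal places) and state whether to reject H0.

t = 0.730; fail to reject H0

H0: μ = 1120; H1: μ > 1120 (one-sample t-test, right-tailed).
t = (x̄ − μ₀)/(s/√n) = (1150 − 1120)/(225/√30) = 0.730
df = n − 1 = 29
p-value = P(T ≥ 0.730) ≈ 0.236
Since p ≈ 0.236 > α = 0.05, fail to reject H0; the evidence is not statistically significant.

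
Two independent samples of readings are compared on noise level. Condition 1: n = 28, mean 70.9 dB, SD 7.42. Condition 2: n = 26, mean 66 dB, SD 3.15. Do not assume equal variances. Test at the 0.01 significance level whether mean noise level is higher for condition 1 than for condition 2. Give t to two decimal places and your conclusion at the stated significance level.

Let group 1 = condition 1, group 2 = condition 2. H0: μ_1 = μ_2; H1: μ_1 > μ_2 (Welch's two-sample t-test, right-tailed).
t = (x̄_1 − x̄_2)/√(s_1²/n_1 + s_2²/n_2) = (70.9 − 66)/√(7.42²/28 + 3.15²/26) = 3.20
Welch–Satterthwaite df ≈ 36.99
p-value = P(T ≥ 3.20) ≈ 0.0014
Since p ≈ 0.0014 < α = 0.01, reject H0; the evidence is statistically significant.

t = 3.20; reject H0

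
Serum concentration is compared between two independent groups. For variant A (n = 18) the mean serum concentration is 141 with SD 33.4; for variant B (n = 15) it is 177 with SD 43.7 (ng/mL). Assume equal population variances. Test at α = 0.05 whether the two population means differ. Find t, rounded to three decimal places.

Let group 1 = variant A, group 2 = variant B. H0: μ_1 = μ_2; H1: μ_1 ≠ μ_2 (two-sample pooled-variance t-test, two-sided).
s_p² = [(18−1)·33.4² + (15−1)·43.7²]/(18+15−2) = 1474.2
t = (141 − 177)/√[1474.2·(1/18 + 1/15)] = -2.682
df = n₁ + n₂ − 2 = 31
Two-sided p-value ≈ 0.0116
Since p ≈ 0.0116 < α = 0.05, reject H0; the evidence is statistically significant.

-2.682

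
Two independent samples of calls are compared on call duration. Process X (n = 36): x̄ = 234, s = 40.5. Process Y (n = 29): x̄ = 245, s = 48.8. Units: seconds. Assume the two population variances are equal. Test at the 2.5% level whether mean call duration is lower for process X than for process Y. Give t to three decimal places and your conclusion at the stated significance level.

t = -0.993; fail to reject H0

Let group 1 = process X, group 2 = process Y. H0: μ_1 = μ_2; H1: μ_1 < μ_2 (two-sample pooled-variance t-test, left-tailed).
s_p² = [(36−1)·40.5² + (29−1)·48.8²]/(36+29−2) = 1969.67
t = (234 − 245)/√[1969.67·(1/36 + 1/29)] = -0.993
df = n₁ + n₂ − 2 = 63
p-value = P(T ≤ -0.993) ≈ 0.162
Since p ≈ 0.162 > α = 0.025, fail to reject H0; the evidence is not statistically significant.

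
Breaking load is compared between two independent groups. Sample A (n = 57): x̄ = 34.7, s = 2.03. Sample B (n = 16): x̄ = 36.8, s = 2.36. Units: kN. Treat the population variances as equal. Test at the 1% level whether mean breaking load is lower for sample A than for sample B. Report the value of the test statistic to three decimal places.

-3.528

Let group 1 = sample A, group 2 = sample B. H0: μ_1 = μ_2; H1: μ_1 < μ_2 (two-sample pooled-variance t-test, left-tailed).
s_p² = [(57−1)·2.03² + (16−1)·2.36²]/(57+16−2) = 4.42696
t = (34.7 − 36.8)/√[4.42696·(1/57 + 1/16)] = -3.528
df = n₁ + n₂ − 2 = 71
p-value = P(T ≤ -3.528) ≈ 0.0004
Since p ≈ 0.0004 < α = 0.01, reject H0; the evidence is statistically significant.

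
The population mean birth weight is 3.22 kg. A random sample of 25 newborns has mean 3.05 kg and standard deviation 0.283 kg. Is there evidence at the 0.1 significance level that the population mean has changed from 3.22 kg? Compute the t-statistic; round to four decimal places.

H0: μ = 3.22; H1: μ ≠ 3.22 (one-sample t-test, two-sided).
t = (x̄ − μ₀)/(s/√n) = (3.05 − 3.22)/(0.283/√25) = -3.0035
df = n − 1 = 24
Two-sided p-value ≈ 0.006
Since p ≈ 0.006 < α = 0.1, reject H0; the evidence is statistically significant.

-3.0035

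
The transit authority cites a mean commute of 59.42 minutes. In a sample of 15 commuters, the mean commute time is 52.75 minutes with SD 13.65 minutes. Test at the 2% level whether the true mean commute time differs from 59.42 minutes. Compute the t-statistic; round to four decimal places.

H0: μ = 59.42; H1: μ ≠ 59.42 (one-sample t-test, two-sided).
t = (x̄ − μ₀)/(s/√n) = (52.75 − 59.42)/(13.65/√15) = -1.8925
df = n − 1 = 14
Two-sided p-value ≈ 0.079
Since p ≈ 0.079 > α = 0.02, fail to reject H0; the data do not provide sufficient evidence against H0.

-1.8925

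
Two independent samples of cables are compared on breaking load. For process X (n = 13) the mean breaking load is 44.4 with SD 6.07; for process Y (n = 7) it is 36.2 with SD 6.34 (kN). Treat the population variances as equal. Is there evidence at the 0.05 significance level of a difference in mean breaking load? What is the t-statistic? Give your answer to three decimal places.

Let group 1 = process X, group 2 = process Y. H0: μ_1 = μ_2; H1: μ_1 ≠ μ_2 (two-sample pooled-variance t-test, two-sided).
s_p² = [(13−1)·6.07² + (7−1)·6.34²]/(13+7−2) = 37.9618
t = (44.4 − 36.2)/√[37.9618·(1/13 + 1/7)] = 2.839
df = n₁ + n₂ − 2 = 18
Two-sided p-value ≈ 0.0109
Since p ≈ 0.0109 < α = 0.05, reject H0; the data support H1.

2.839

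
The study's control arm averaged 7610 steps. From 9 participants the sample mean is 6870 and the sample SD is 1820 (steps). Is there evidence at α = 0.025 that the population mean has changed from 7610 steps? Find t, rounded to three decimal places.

-1.220

H0: μ = 7610; H1: μ ≠ 7610 (one-sample t-test, two-sided).
t = (x̄ − μ₀)/(s/√n) = (6870 − 7610)/(1820/√9) = -1.220
df = n − 1 = 8
Two-sided p-value ≈ 0.257
Since p ≈ 0.257 > α = 0.025, fail to reject H0; the data do not provide sufficient evidence against H0.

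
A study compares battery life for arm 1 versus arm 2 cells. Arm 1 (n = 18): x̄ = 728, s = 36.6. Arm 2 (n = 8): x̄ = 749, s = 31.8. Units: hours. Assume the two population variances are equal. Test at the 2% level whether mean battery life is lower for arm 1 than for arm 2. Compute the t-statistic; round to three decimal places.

-1.401

Let group 1 = arm 1, group 2 = arm 2. H0: μ_1 = μ_2; H1: μ_1 < μ_2 (two-sample pooled-variance t-test, left-tailed).
s_p² = [(18−1)·36.6² + (8−1)·31.8²]/(18+8−2) = 1243.8
t = (728 − 749)/√[1243.8·(1/18 + 1/8)] = -1.401
df = n₁ + n₂ − 2 = 24
p-value = P(T ≤ -1.401) ≈ 0.0870
Since p ≈ 0.0870 > α = 0.02, fail to reject H0; the data do not provide sufficient evidence against H0.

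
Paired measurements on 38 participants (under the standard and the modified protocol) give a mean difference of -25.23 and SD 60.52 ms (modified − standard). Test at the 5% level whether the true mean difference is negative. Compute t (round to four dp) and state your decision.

t = -2.5699; reject H0

H0: μ_d = 0; H1: μ_d < 0 (paired t-test on the differences, left-tailed).
t = d̄/(s_d/√n) = -25.23/(60.52/√38) = -2.5699
df = n − 1 = 37
p-value = P(T ≤ -2.5699) ≈ 0.007
Since p ≈ 0.007 < α = 0.05, reject H0; the data support H1.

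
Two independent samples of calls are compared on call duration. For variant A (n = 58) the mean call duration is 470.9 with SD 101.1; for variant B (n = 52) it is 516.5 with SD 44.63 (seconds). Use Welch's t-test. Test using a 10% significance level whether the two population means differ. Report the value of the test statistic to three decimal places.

Let group 1 = variant A, group 2 = variant B. H0: μ_1 = μ_2; H1: μ_1 ≠ μ_2 (Welch's two-sample t-test, two-sided).
t = (x̄_1 − x̄_2)/√(s_1²/n_1 + s_2²/n_2) = (470.9 − 516.5)/√(101.1²/58 + 44.63²/52) = -3.113
Welch–Satterthwaite df ≈ 80.24
Two-sided p-value ≈ 0.003
Since p ≈ 0.003 < α = 0.1, reject H0; the evidence is statistically significant.

-3.113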